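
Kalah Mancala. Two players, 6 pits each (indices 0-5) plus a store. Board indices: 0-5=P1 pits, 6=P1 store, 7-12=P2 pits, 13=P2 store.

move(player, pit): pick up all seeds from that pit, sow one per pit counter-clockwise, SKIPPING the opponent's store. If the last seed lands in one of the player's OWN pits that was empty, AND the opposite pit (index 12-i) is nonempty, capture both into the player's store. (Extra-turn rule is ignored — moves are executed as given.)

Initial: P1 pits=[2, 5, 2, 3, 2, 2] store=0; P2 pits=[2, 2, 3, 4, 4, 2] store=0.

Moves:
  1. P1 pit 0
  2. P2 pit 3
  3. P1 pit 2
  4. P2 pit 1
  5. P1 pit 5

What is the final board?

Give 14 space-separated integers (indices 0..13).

Move 1: P1 pit0 -> P1=[0,6,3,3,2,2](0) P2=[2,2,3,4,4,2](0)
Move 2: P2 pit3 -> P1=[1,6,3,3,2,2](0) P2=[2,2,3,0,5,3](1)
Move 3: P1 pit2 -> P1=[1,6,0,4,3,3](0) P2=[2,2,3,0,5,3](1)
Move 4: P2 pit1 -> P1=[1,6,0,4,3,3](0) P2=[2,0,4,1,5,3](1)
Move 5: P1 pit5 -> P1=[1,6,0,4,3,0](1) P2=[3,1,4,1,5,3](1)

Answer: 1 6 0 4 3 0 1 3 1 4 1 5 3 1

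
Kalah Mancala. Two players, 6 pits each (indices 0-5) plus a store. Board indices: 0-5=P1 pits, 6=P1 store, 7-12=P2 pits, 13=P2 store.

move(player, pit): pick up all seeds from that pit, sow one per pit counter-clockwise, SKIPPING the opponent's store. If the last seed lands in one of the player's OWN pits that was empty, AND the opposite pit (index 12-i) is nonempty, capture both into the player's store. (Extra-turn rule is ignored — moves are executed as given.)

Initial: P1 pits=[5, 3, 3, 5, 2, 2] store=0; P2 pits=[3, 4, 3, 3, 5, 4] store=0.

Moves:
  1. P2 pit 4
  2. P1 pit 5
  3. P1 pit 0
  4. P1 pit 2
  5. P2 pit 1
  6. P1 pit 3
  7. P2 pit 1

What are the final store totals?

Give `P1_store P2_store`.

Answer: 4 1

Derivation:
Move 1: P2 pit4 -> P1=[6,4,4,5,2,2](0) P2=[3,4,3,3,0,5](1)
Move 2: P1 pit5 -> P1=[6,4,4,5,2,0](1) P2=[4,4,3,3,0,5](1)
Move 3: P1 pit0 -> P1=[0,5,5,6,3,1](2) P2=[4,4,3,3,0,5](1)
Move 4: P1 pit2 -> P1=[0,5,0,7,4,2](3) P2=[5,4,3,3,0,5](1)
Move 5: P2 pit1 -> P1=[0,5,0,7,4,2](3) P2=[5,0,4,4,1,6](1)
Move 6: P1 pit3 -> P1=[0,5,0,0,5,3](4) P2=[6,1,5,5,1,6](1)
Move 7: P2 pit1 -> P1=[0,5,0,0,5,3](4) P2=[6,0,6,5,1,6](1)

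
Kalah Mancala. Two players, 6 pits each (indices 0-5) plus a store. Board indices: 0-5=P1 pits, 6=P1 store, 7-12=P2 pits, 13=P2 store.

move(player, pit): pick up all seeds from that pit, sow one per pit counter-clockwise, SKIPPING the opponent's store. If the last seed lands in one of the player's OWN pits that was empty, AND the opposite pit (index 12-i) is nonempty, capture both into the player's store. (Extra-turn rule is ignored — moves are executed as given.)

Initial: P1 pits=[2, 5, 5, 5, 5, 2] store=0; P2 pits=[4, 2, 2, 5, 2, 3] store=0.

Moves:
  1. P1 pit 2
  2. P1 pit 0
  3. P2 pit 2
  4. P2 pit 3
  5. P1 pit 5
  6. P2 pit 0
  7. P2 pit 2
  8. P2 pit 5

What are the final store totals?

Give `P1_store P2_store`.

Move 1: P1 pit2 -> P1=[2,5,0,6,6,3](1) P2=[5,2,2,5,2,3](0)
Move 2: P1 pit0 -> P1=[0,6,0,6,6,3](7) P2=[5,2,2,0,2,3](0)
Move 3: P2 pit2 -> P1=[0,6,0,6,6,3](7) P2=[5,2,0,1,3,3](0)
Move 4: P2 pit3 -> P1=[0,6,0,6,6,3](7) P2=[5,2,0,0,4,3](0)
Move 5: P1 pit5 -> P1=[0,6,0,6,6,0](8) P2=[6,3,0,0,4,3](0)
Move 6: P2 pit0 -> P1=[0,6,0,6,6,0](8) P2=[0,4,1,1,5,4](1)
Move 7: P2 pit2 -> P1=[0,6,0,6,6,0](8) P2=[0,4,0,2,5,4](1)
Move 8: P2 pit5 -> P1=[1,7,1,6,6,0](8) P2=[0,4,0,2,5,0](2)

Answer: 8 2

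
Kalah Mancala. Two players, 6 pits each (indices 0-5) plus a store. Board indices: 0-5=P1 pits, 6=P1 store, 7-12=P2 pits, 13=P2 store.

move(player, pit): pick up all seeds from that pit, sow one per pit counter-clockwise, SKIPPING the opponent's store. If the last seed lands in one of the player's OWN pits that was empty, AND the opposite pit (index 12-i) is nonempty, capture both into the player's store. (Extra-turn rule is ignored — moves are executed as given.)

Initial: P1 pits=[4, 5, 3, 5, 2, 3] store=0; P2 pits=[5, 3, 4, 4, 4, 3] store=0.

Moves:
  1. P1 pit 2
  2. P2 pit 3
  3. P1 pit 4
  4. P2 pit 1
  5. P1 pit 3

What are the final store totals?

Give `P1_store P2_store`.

Answer: 2 1

Derivation:
Move 1: P1 pit2 -> P1=[4,5,0,6,3,4](0) P2=[5,3,4,4,4,3](0)
Move 2: P2 pit3 -> P1=[5,5,0,6,3,4](0) P2=[5,3,4,0,5,4](1)
Move 3: P1 pit4 -> P1=[5,5,0,6,0,5](1) P2=[6,3,4,0,5,4](1)
Move 4: P2 pit1 -> P1=[5,5,0,6,0,5](1) P2=[6,0,5,1,6,4](1)
Move 5: P1 pit3 -> P1=[5,5,0,0,1,6](2) P2=[7,1,6,1,6,4](1)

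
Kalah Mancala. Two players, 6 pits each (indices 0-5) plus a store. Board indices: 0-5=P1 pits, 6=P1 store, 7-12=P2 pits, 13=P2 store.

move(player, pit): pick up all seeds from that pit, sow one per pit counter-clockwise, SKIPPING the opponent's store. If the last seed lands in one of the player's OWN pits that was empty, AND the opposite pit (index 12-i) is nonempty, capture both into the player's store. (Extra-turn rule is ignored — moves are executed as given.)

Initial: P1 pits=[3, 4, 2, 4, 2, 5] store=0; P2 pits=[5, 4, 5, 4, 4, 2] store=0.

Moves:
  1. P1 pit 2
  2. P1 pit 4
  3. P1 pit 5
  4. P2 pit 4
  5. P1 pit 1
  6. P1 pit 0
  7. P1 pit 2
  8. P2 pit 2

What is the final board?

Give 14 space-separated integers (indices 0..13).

Answer: 1 2 0 8 3 2 3 7 5 0 6 1 4 2

Derivation:
Move 1: P1 pit2 -> P1=[3,4,0,5,3,5](0) P2=[5,4,5,4,4,2](0)
Move 2: P1 pit4 -> P1=[3,4,0,5,0,6](1) P2=[6,4,5,4,4,2](0)
Move 3: P1 pit5 -> P1=[3,4,0,5,0,0](2) P2=[7,5,6,5,5,2](0)
Move 4: P2 pit4 -> P1=[4,5,1,5,0,0](2) P2=[7,5,6,5,0,3](1)
Move 5: P1 pit1 -> P1=[4,0,2,6,1,1](3) P2=[7,5,6,5,0,3](1)
Move 6: P1 pit0 -> P1=[0,1,3,7,2,1](3) P2=[7,5,6,5,0,3](1)
Move 7: P1 pit2 -> P1=[0,1,0,8,3,2](3) P2=[7,5,6,5,0,3](1)
Move 8: P2 pit2 -> P1=[1,2,0,8,3,2](3) P2=[7,5,0,6,1,4](2)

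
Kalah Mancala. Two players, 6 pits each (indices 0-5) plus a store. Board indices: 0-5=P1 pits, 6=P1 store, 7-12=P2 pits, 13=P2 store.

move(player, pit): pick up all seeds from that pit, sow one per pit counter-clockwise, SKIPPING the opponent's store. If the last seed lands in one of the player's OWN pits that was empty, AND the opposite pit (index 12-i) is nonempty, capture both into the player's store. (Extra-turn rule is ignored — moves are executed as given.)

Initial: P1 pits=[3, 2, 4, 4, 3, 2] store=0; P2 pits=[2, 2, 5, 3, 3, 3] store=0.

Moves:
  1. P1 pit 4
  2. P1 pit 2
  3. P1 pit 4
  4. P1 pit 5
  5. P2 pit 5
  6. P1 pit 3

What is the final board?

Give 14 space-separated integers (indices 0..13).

Move 1: P1 pit4 -> P1=[3,2,4,4,0,3](1) P2=[3,2,5,3,3,3](0)
Move 2: P1 pit2 -> P1=[3,2,0,5,1,4](2) P2=[3,2,5,3,3,3](0)
Move 3: P1 pit4 -> P1=[3,2,0,5,0,5](2) P2=[3,2,5,3,3,3](0)
Move 4: P1 pit5 -> P1=[3,2,0,5,0,0](3) P2=[4,3,6,4,3,3](0)
Move 5: P2 pit5 -> P1=[4,3,0,5,0,0](3) P2=[4,3,6,4,3,0](1)
Move 6: P1 pit3 -> P1=[4,3,0,0,1,1](4) P2=[5,4,6,4,3,0](1)

Answer: 4 3 0 0 1 1 4 5 4 6 4 3 0 1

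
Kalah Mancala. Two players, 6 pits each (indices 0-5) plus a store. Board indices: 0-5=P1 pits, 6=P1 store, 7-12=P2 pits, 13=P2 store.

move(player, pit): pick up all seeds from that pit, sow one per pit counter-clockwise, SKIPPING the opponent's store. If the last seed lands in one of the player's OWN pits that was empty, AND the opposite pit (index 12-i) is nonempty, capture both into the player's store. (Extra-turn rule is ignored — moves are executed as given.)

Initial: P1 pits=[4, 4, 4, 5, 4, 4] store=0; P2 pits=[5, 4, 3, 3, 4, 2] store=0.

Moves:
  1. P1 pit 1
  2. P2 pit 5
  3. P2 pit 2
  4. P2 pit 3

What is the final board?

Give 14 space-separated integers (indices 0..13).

Answer: 1 0 5 6 5 5 0 5 4 0 0 6 1 8

Derivation:
Move 1: P1 pit1 -> P1=[4,0,5,6,5,5](0) P2=[5,4,3,3,4,2](0)
Move 2: P2 pit5 -> P1=[5,0,5,6,5,5](0) P2=[5,4,3,3,4,0](1)
Move 3: P2 pit2 -> P1=[0,0,5,6,5,5](0) P2=[5,4,0,4,5,0](7)
Move 4: P2 pit3 -> P1=[1,0,5,6,5,5](0) P2=[5,4,0,0,6,1](8)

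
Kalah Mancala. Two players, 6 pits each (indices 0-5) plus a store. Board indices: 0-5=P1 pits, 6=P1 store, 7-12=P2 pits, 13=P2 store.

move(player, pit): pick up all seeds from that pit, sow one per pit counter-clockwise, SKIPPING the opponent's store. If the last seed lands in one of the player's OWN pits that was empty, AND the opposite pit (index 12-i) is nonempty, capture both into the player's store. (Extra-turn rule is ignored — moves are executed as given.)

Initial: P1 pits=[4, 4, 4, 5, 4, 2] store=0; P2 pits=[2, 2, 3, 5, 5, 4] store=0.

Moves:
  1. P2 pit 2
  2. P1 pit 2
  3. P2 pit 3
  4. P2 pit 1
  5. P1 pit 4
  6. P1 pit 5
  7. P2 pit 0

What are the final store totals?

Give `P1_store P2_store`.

Answer: 3 3

Derivation:
Move 1: P2 pit2 -> P1=[4,4,4,5,4,2](0) P2=[2,2,0,6,6,5](0)
Move 2: P1 pit2 -> P1=[4,4,0,6,5,3](1) P2=[2,2,0,6,6,5](0)
Move 3: P2 pit3 -> P1=[5,5,1,6,5,3](1) P2=[2,2,0,0,7,6](1)
Move 4: P2 pit1 -> P1=[5,5,0,6,5,3](1) P2=[2,0,1,0,7,6](3)
Move 5: P1 pit4 -> P1=[5,5,0,6,0,4](2) P2=[3,1,2,0,7,6](3)
Move 6: P1 pit5 -> P1=[5,5,0,6,0,0](3) P2=[4,2,3,0,7,6](3)
Move 7: P2 pit0 -> P1=[5,5,0,6,0,0](3) P2=[0,3,4,1,8,6](3)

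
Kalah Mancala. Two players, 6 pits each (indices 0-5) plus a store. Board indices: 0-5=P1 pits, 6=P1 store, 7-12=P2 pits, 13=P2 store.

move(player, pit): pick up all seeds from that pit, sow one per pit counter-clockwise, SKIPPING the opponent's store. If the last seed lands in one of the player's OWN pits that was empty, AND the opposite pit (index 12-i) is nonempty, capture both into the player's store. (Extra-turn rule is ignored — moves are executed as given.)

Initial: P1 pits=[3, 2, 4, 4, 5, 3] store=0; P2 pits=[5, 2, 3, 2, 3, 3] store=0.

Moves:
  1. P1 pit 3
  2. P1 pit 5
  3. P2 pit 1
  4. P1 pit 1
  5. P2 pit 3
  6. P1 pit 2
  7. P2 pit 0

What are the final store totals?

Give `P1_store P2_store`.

Move 1: P1 pit3 -> P1=[3,2,4,0,6,4](1) P2=[6,2,3,2,3,3](0)
Move 2: P1 pit5 -> P1=[3,2,4,0,6,0](2) P2=[7,3,4,2,3,3](0)
Move 3: P2 pit1 -> P1=[3,2,4,0,6,0](2) P2=[7,0,5,3,4,3](0)
Move 4: P1 pit1 -> P1=[3,0,5,0,6,0](8) P2=[7,0,0,3,4,3](0)
Move 5: P2 pit3 -> P1=[3,0,5,0,6,0](8) P2=[7,0,0,0,5,4](1)
Move 6: P1 pit2 -> P1=[3,0,0,1,7,1](9) P2=[8,0,0,0,5,4](1)
Move 7: P2 pit0 -> P1=[4,1,0,1,7,1](9) P2=[0,1,1,1,6,5](2)

Answer: 9 2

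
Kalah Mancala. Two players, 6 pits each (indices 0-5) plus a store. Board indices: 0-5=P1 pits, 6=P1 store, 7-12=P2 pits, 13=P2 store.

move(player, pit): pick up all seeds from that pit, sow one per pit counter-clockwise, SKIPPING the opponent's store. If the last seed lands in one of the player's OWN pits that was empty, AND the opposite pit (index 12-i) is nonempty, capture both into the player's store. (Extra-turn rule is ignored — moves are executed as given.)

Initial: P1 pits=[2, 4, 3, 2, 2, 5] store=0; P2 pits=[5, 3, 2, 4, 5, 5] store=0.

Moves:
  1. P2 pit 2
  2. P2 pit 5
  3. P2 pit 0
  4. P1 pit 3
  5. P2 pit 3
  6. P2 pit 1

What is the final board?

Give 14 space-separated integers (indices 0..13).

Move 1: P2 pit2 -> P1=[2,4,3,2,2,5](0) P2=[5,3,0,5,6,5](0)
Move 2: P2 pit5 -> P1=[3,5,4,3,2,5](0) P2=[5,3,0,5,6,0](1)
Move 3: P2 pit0 -> P1=[0,5,4,3,2,5](0) P2=[0,4,1,6,7,0](5)
Move 4: P1 pit3 -> P1=[0,5,4,0,3,6](1) P2=[0,4,1,6,7,0](5)
Move 5: P2 pit3 -> P1=[1,6,5,0,3,6](1) P2=[0,4,1,0,8,1](6)
Move 6: P2 pit1 -> P1=[1,6,5,0,3,6](1) P2=[0,0,2,1,9,2](6)

Answer: 1 6 5 0 3 6 1 0 0 2 1 9 2 6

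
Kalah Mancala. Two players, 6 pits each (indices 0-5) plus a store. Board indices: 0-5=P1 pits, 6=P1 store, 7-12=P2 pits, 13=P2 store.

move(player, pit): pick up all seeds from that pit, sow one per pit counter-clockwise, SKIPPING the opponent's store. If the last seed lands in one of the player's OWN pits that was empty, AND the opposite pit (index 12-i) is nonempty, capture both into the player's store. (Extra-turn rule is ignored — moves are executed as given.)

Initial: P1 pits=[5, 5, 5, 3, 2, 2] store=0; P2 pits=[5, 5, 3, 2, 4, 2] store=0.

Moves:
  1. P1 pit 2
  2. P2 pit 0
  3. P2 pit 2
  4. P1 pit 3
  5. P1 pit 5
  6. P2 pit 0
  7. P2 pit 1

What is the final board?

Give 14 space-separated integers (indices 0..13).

Move 1: P1 pit2 -> P1=[5,5,0,4,3,3](1) P2=[6,5,3,2,4,2](0)
Move 2: P2 pit0 -> P1=[5,5,0,4,3,3](1) P2=[0,6,4,3,5,3](1)
Move 3: P2 pit2 -> P1=[5,5,0,4,3,3](1) P2=[0,6,0,4,6,4](2)
Move 4: P1 pit3 -> P1=[5,5,0,0,4,4](2) P2=[1,6,0,4,6,4](2)
Move 5: P1 pit5 -> P1=[5,5,0,0,4,0](3) P2=[2,7,1,4,6,4](2)
Move 6: P2 pit0 -> P1=[5,5,0,0,4,0](3) P2=[0,8,2,4,6,4](2)
Move 7: P2 pit1 -> P1=[6,6,1,0,4,0](3) P2=[0,0,3,5,7,5](3)

Answer: 6 6 1 0 4 0 3 0 0 3 5 7 5 3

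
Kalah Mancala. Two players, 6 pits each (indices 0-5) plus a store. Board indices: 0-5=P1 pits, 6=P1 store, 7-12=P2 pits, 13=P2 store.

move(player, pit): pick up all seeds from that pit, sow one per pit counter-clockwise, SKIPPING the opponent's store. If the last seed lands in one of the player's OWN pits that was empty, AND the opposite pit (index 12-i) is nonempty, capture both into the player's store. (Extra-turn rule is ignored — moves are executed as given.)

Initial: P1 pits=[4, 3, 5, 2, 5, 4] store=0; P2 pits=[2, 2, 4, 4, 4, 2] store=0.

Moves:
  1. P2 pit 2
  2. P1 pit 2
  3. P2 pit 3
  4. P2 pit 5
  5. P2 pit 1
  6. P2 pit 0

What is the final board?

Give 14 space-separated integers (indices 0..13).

Move 1: P2 pit2 -> P1=[4,3,5,2,5,4](0) P2=[2,2,0,5,5,3](1)
Move 2: P1 pit2 -> P1=[4,3,0,3,6,5](1) P2=[3,2,0,5,5,3](1)
Move 3: P2 pit3 -> P1=[5,4,0,3,6,5](1) P2=[3,2,0,0,6,4](2)
Move 4: P2 pit5 -> P1=[6,5,1,3,6,5](1) P2=[3,2,0,0,6,0](3)
Move 5: P2 pit1 -> P1=[6,5,0,3,6,5](1) P2=[3,0,1,0,6,0](5)
Move 6: P2 pit0 -> P1=[6,5,0,3,6,5](1) P2=[0,1,2,1,6,0](5)

Answer: 6 5 0 3 6 5 1 0 1 2 1 6 0 5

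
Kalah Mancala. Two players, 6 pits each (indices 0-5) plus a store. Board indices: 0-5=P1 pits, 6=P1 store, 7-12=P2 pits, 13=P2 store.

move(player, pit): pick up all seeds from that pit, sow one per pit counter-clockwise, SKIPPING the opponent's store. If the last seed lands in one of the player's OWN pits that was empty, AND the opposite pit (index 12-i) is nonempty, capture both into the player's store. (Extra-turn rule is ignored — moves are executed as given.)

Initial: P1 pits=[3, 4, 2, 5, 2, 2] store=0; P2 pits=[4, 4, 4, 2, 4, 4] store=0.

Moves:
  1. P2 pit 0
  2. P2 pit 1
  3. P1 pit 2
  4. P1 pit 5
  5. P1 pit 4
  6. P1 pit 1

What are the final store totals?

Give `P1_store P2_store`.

Move 1: P2 pit0 -> P1=[3,4,2,5,2,2](0) P2=[0,5,5,3,5,4](0)
Move 2: P2 pit1 -> P1=[3,4,2,5,2,2](0) P2=[0,0,6,4,6,5](1)
Move 3: P1 pit2 -> P1=[3,4,0,6,3,2](0) P2=[0,0,6,4,6,5](1)
Move 4: P1 pit5 -> P1=[3,4,0,6,3,0](1) P2=[1,0,6,4,6,5](1)
Move 5: P1 pit4 -> P1=[3,4,0,6,0,1](2) P2=[2,0,6,4,6,5](1)
Move 6: P1 pit1 -> P1=[3,0,1,7,1,2](2) P2=[2,0,6,4,6,5](1)

Answer: 2 1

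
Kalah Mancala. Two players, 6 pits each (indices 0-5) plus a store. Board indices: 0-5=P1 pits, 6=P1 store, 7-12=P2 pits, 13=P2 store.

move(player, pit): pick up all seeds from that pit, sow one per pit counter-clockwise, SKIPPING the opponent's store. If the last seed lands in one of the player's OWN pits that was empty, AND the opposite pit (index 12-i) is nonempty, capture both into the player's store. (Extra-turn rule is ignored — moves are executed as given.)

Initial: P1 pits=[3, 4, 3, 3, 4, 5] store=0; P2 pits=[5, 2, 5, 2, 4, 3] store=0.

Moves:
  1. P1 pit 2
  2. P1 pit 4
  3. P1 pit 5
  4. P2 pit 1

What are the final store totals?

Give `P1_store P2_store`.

Answer: 2 0

Derivation:
Move 1: P1 pit2 -> P1=[3,4,0,4,5,6](0) P2=[5,2,5,2,4,3](0)
Move 2: P1 pit4 -> P1=[3,4,0,4,0,7](1) P2=[6,3,6,2,4,3](0)
Move 3: P1 pit5 -> P1=[3,4,0,4,0,0](2) P2=[7,4,7,3,5,4](0)
Move 4: P2 pit1 -> P1=[3,4,0,4,0,0](2) P2=[7,0,8,4,6,5](0)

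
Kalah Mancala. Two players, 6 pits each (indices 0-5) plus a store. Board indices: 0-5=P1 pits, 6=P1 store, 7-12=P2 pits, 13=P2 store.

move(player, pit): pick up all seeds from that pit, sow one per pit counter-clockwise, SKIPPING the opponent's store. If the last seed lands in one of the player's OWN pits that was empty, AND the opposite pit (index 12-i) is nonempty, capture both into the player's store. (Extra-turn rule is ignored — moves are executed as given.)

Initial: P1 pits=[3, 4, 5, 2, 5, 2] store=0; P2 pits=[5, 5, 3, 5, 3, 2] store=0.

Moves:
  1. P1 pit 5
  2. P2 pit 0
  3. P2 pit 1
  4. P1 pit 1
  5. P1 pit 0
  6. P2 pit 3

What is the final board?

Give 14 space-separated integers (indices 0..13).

Move 1: P1 pit5 -> P1=[3,4,5,2,5,0](1) P2=[6,5,3,5,3,2](0)
Move 2: P2 pit0 -> P1=[3,4,5,2,5,0](1) P2=[0,6,4,6,4,3](1)
Move 3: P2 pit1 -> P1=[4,4,5,2,5,0](1) P2=[0,0,5,7,5,4](2)
Move 4: P1 pit1 -> P1=[4,0,6,3,6,1](1) P2=[0,0,5,7,5,4](2)
Move 5: P1 pit0 -> P1=[0,1,7,4,7,1](1) P2=[0,0,5,7,5,4](2)
Move 6: P2 pit3 -> P1=[1,2,8,5,7,1](1) P2=[0,0,5,0,6,5](3)

Answer: 1 2 8 5 7 1 1 0 0 5 0 6 5 3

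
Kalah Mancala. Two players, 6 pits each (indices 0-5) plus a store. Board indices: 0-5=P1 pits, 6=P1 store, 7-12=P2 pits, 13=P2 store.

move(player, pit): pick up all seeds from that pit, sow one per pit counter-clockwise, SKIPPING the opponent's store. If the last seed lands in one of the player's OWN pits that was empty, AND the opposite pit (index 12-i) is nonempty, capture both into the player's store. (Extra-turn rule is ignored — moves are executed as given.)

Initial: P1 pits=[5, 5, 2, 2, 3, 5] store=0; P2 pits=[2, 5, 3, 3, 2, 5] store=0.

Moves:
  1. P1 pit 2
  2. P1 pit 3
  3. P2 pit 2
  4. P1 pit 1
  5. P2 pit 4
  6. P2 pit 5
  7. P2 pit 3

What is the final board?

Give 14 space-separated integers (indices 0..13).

Move 1: P1 pit2 -> P1=[5,5,0,3,4,5](0) P2=[2,5,3,3,2,5](0)
Move 2: P1 pit3 -> P1=[5,5,0,0,5,6](1) P2=[2,5,3,3,2,5](0)
Move 3: P2 pit2 -> P1=[5,5,0,0,5,6](1) P2=[2,5,0,4,3,6](0)
Move 4: P1 pit1 -> P1=[5,0,1,1,6,7](2) P2=[2,5,0,4,3,6](0)
Move 5: P2 pit4 -> P1=[6,0,1,1,6,7](2) P2=[2,5,0,4,0,7](1)
Move 6: P2 pit5 -> P1=[7,1,2,2,7,8](2) P2=[2,5,0,4,0,0](2)
Move 7: P2 pit3 -> P1=[8,1,2,2,7,8](2) P2=[2,5,0,0,1,1](3)

Answer: 8 1 2 2 7 8 2 2 5 0 0 1 1 3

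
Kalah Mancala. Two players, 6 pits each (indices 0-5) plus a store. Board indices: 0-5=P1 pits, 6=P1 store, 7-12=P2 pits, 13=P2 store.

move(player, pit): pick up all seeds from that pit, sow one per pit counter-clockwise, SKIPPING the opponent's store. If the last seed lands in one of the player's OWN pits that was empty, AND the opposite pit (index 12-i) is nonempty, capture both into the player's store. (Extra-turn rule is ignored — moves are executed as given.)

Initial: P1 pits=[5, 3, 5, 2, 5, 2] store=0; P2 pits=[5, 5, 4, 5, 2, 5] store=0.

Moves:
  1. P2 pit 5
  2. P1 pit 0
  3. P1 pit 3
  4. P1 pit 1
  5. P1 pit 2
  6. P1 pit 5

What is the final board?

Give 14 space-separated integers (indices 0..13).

Answer: 0 0 0 2 9 0 5 8 7 6 7 3 0 1

Derivation:
Move 1: P2 pit5 -> P1=[6,4,6,3,5,2](0) P2=[5,5,4,5,2,0](1)
Move 2: P1 pit0 -> P1=[0,5,7,4,6,3](1) P2=[5,5,4,5,2,0](1)
Move 3: P1 pit3 -> P1=[0,5,7,0,7,4](2) P2=[6,5,4,5,2,0](1)
Move 4: P1 pit1 -> P1=[0,0,8,1,8,5](3) P2=[6,5,4,5,2,0](1)
Move 5: P1 pit2 -> P1=[0,0,0,2,9,6](4) P2=[7,6,5,6,2,0](1)
Move 6: P1 pit5 -> P1=[0,0,0,2,9,0](5) P2=[8,7,6,7,3,0](1)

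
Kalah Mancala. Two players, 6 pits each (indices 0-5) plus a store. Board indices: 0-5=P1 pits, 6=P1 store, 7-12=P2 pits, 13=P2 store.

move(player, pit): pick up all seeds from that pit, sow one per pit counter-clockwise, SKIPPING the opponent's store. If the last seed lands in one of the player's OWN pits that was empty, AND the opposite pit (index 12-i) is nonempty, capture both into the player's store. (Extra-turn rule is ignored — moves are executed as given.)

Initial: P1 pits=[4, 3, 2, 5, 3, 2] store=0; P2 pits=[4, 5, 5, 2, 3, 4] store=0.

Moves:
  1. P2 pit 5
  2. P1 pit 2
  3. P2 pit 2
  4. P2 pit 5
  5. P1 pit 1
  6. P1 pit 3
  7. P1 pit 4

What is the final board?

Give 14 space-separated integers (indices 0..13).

Move 1: P2 pit5 -> P1=[5,4,3,5,3,2](0) P2=[4,5,5,2,3,0](1)
Move 2: P1 pit2 -> P1=[5,4,0,6,4,3](0) P2=[4,5,5,2,3,0](1)
Move 3: P2 pit2 -> P1=[6,4,0,6,4,3](0) P2=[4,5,0,3,4,1](2)
Move 4: P2 pit5 -> P1=[6,4,0,6,4,3](0) P2=[4,5,0,3,4,0](3)
Move 5: P1 pit1 -> P1=[6,0,1,7,5,4](0) P2=[4,5,0,3,4,0](3)
Move 6: P1 pit3 -> P1=[6,0,1,0,6,5](1) P2=[5,6,1,4,4,0](3)
Move 7: P1 pit4 -> P1=[6,0,1,0,0,6](2) P2=[6,7,2,5,4,0](3)

Answer: 6 0 1 0 0 6 2 6 7 2 5 4 0 3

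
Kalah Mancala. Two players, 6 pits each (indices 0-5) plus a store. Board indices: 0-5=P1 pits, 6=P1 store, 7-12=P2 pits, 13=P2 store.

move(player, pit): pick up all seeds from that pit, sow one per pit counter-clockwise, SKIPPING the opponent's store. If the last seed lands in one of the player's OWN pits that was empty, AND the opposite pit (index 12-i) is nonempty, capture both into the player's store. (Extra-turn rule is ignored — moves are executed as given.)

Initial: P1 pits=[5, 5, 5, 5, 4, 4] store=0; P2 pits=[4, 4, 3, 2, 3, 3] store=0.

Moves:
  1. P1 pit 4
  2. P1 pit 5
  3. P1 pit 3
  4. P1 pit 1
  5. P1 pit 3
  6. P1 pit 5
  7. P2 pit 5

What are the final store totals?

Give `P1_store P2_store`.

Move 1: P1 pit4 -> P1=[5,5,5,5,0,5](1) P2=[5,5,3,2,3,3](0)
Move 2: P1 pit5 -> P1=[5,5,5,5,0,0](2) P2=[6,6,4,3,3,3](0)
Move 3: P1 pit3 -> P1=[5,5,5,0,1,1](3) P2=[7,7,4,3,3,3](0)
Move 4: P1 pit1 -> P1=[5,0,6,1,2,2](4) P2=[7,7,4,3,3,3](0)
Move 5: P1 pit3 -> P1=[5,0,6,0,3,2](4) P2=[7,7,4,3,3,3](0)
Move 6: P1 pit5 -> P1=[5,0,6,0,3,0](5) P2=[8,7,4,3,3,3](0)
Move 7: P2 pit5 -> P1=[6,1,6,0,3,0](5) P2=[8,7,4,3,3,0](1)

Answer: 5 1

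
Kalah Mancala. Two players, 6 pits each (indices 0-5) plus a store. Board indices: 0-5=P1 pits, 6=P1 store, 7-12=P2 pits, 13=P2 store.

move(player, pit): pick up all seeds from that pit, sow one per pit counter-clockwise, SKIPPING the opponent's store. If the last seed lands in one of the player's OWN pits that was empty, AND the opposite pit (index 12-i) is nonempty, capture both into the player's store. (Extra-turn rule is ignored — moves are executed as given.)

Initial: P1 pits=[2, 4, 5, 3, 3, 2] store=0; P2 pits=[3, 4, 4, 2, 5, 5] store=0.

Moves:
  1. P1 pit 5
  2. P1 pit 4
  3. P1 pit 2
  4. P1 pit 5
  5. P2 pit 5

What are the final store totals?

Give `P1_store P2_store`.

Move 1: P1 pit5 -> P1=[2,4,5,3,3,0](1) P2=[4,4,4,2,5,5](0)
Move 2: P1 pit4 -> P1=[2,4,5,3,0,1](2) P2=[5,4,4,2,5,5](0)
Move 3: P1 pit2 -> P1=[2,4,0,4,1,2](3) P2=[6,4,4,2,5,5](0)
Move 4: P1 pit5 -> P1=[2,4,0,4,1,0](4) P2=[7,4,4,2,5,5](0)
Move 5: P2 pit5 -> P1=[3,5,1,5,1,0](4) P2=[7,4,4,2,5,0](1)

Answer: 4 1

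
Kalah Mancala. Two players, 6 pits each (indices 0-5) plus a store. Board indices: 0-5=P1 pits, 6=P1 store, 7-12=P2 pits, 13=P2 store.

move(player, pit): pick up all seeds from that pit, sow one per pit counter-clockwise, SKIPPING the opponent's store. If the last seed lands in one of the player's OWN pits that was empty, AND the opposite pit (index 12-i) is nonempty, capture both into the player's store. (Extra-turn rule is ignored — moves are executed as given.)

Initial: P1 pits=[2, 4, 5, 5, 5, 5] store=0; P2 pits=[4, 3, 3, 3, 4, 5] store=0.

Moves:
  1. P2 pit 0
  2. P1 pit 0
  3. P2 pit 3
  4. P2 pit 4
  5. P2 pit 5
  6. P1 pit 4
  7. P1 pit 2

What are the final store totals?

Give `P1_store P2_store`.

Move 1: P2 pit0 -> P1=[2,4,5,5,5,5](0) P2=[0,4,4,4,5,5](0)
Move 2: P1 pit0 -> P1=[0,5,6,5,5,5](0) P2=[0,4,4,4,5,5](0)
Move 3: P2 pit3 -> P1=[1,5,6,5,5,5](0) P2=[0,4,4,0,6,6](1)
Move 4: P2 pit4 -> P1=[2,6,7,6,5,5](0) P2=[0,4,4,0,0,7](2)
Move 5: P2 pit5 -> P1=[3,7,8,7,6,6](0) P2=[0,4,4,0,0,0](3)
Move 6: P1 pit4 -> P1=[3,7,8,7,0,7](1) P2=[1,5,5,1,0,0](3)
Move 7: P1 pit2 -> P1=[3,7,0,8,1,8](2) P2=[2,6,6,2,0,0](3)

Answer: 2 3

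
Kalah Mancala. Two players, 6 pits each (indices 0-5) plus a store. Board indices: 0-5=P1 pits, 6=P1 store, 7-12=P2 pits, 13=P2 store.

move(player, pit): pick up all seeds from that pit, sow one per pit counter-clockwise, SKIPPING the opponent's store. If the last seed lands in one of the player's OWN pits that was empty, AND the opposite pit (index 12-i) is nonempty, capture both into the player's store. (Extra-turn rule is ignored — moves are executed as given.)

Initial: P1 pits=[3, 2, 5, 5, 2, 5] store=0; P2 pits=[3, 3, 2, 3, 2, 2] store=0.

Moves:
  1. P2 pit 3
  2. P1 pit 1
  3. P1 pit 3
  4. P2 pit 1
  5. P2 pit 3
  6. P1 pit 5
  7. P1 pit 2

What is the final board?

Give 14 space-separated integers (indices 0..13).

Move 1: P2 pit3 -> P1=[3,2,5,5,2,5](0) P2=[3,3,2,0,3,3](1)
Move 2: P1 pit1 -> P1=[3,0,6,6,2,5](0) P2=[3,3,2,0,3,3](1)
Move 3: P1 pit3 -> P1=[3,0,6,0,3,6](1) P2=[4,4,3,0,3,3](1)
Move 4: P2 pit1 -> P1=[3,0,6,0,3,6](1) P2=[4,0,4,1,4,4](1)
Move 5: P2 pit3 -> P1=[3,0,6,0,3,6](1) P2=[4,0,4,0,5,4](1)
Move 6: P1 pit5 -> P1=[3,0,6,0,3,0](2) P2=[5,1,5,1,6,4](1)
Move 7: P1 pit2 -> P1=[3,0,0,1,4,1](3) P2=[6,2,5,1,6,4](1)

Answer: 3 0 0 1 4 1 3 6 2 5 1 6 4 1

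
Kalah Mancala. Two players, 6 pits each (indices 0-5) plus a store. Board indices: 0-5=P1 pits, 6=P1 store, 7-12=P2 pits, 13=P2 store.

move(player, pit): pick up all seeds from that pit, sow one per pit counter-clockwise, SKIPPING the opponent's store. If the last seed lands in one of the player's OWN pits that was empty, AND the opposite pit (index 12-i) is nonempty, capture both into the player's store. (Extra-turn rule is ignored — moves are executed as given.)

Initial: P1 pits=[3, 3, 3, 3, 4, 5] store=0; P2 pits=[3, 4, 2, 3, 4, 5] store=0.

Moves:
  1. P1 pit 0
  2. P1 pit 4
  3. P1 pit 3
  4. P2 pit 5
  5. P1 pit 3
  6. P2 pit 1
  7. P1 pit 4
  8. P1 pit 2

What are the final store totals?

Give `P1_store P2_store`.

Answer: 4 2

Derivation:
Move 1: P1 pit0 -> P1=[0,4,4,4,4,5](0) P2=[3,4,2,3,4,5](0)
Move 2: P1 pit4 -> P1=[0,4,4,4,0,6](1) P2=[4,5,2,3,4,5](0)
Move 3: P1 pit3 -> P1=[0,4,4,0,1,7](2) P2=[5,5,2,3,4,5](0)
Move 4: P2 pit5 -> P1=[1,5,5,1,1,7](2) P2=[5,5,2,3,4,0](1)
Move 5: P1 pit3 -> P1=[1,5,5,0,2,7](2) P2=[5,5,2,3,4,0](1)
Move 6: P2 pit1 -> P1=[1,5,5,0,2,7](2) P2=[5,0,3,4,5,1](2)
Move 7: P1 pit4 -> P1=[1,5,5,0,0,8](3) P2=[5,0,3,4,5,1](2)
Move 8: P1 pit2 -> P1=[1,5,0,1,1,9](4) P2=[6,0,3,4,5,1](2)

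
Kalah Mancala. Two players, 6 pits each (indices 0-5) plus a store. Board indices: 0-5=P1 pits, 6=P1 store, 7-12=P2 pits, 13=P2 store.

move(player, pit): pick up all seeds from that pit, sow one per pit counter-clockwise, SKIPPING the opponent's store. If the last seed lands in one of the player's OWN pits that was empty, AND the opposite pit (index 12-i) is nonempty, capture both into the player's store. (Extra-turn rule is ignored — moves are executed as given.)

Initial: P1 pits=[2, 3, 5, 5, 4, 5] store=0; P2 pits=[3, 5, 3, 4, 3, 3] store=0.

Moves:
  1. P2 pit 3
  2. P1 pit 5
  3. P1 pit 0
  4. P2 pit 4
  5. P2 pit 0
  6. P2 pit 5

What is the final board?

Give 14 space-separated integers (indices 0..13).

Move 1: P2 pit3 -> P1=[3,3,5,5,4,5](0) P2=[3,5,3,0,4,4](1)
Move 2: P1 pit5 -> P1=[3,3,5,5,4,0](1) P2=[4,6,4,1,4,4](1)
Move 3: P1 pit0 -> P1=[0,4,6,6,4,0](1) P2=[4,6,4,1,4,4](1)
Move 4: P2 pit4 -> P1=[1,5,6,6,4,0](1) P2=[4,6,4,1,0,5](2)
Move 5: P2 pit0 -> P1=[1,0,6,6,4,0](1) P2=[0,7,5,2,0,5](8)
Move 6: P2 pit5 -> P1=[2,1,7,7,4,0](1) P2=[0,7,5,2,0,0](9)

Answer: 2 1 7 7 4 0 1 0 7 5 2 0 0 9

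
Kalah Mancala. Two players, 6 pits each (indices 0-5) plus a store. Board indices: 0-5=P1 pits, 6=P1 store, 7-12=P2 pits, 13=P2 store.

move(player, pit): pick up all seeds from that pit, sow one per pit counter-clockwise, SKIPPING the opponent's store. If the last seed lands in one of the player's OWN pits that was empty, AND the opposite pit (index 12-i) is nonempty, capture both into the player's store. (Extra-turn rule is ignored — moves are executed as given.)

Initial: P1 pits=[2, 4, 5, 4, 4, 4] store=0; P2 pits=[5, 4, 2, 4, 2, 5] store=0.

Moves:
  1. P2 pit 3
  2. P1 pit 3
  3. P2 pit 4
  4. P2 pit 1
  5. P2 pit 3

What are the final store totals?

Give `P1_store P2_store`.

Move 1: P2 pit3 -> P1=[3,4,5,4,4,4](0) P2=[5,4,2,0,3,6](1)
Move 2: P1 pit3 -> P1=[3,4,5,0,5,5](1) P2=[6,4,2,0,3,6](1)
Move 3: P2 pit4 -> P1=[4,4,5,0,5,5](1) P2=[6,4,2,0,0,7](2)
Move 4: P2 pit1 -> P1=[4,4,5,0,5,5](1) P2=[6,0,3,1,1,8](2)
Move 5: P2 pit3 -> P1=[4,4,5,0,5,5](1) P2=[6,0,3,0,2,8](2)

Answer: 1 2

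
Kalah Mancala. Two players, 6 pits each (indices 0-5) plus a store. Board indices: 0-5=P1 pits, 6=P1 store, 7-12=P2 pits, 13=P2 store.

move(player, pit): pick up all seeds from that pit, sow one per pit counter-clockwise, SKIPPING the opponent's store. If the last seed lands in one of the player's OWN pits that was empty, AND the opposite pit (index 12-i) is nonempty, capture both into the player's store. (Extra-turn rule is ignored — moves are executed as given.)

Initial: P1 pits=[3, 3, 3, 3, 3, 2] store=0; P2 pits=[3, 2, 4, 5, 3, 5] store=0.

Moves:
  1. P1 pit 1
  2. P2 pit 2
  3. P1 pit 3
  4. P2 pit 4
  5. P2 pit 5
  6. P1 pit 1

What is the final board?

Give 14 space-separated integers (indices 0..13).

Answer: 5 0 6 2 6 4 1 4 2 0 6 0 0 3

Derivation:
Move 1: P1 pit1 -> P1=[3,0,4,4,4,2](0) P2=[3,2,4,5,3,5](0)
Move 2: P2 pit2 -> P1=[3,0,4,4,4,2](0) P2=[3,2,0,6,4,6](1)
Move 3: P1 pit3 -> P1=[3,0,4,0,5,3](1) P2=[4,2,0,6,4,6](1)
Move 4: P2 pit4 -> P1=[4,1,4,0,5,3](1) P2=[4,2,0,6,0,7](2)
Move 5: P2 pit5 -> P1=[5,2,5,1,6,4](1) P2=[4,2,0,6,0,0](3)
Move 6: P1 pit1 -> P1=[5,0,6,2,6,4](1) P2=[4,2,0,6,0,0](3)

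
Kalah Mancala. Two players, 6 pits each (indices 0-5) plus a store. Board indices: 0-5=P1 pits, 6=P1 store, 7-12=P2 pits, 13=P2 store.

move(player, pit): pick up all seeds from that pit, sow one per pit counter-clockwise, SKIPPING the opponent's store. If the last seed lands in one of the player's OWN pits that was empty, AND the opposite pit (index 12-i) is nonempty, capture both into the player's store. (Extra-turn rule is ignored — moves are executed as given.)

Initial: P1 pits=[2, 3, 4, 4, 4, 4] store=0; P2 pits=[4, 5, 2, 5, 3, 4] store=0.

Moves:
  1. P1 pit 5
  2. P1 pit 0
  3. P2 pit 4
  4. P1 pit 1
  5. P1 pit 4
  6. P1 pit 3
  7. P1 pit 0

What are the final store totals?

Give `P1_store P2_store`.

Move 1: P1 pit5 -> P1=[2,3,4,4,4,0](1) P2=[5,6,3,5,3,4](0)
Move 2: P1 pit0 -> P1=[0,4,5,4,4,0](1) P2=[5,6,3,5,3,4](0)
Move 3: P2 pit4 -> P1=[1,4,5,4,4,0](1) P2=[5,6,3,5,0,5](1)
Move 4: P1 pit1 -> P1=[1,0,6,5,5,0](7) P2=[0,6,3,5,0,5](1)
Move 5: P1 pit4 -> P1=[1,0,6,5,0,1](8) P2=[1,7,4,5,0,5](1)
Move 6: P1 pit3 -> P1=[1,0,6,0,1,2](9) P2=[2,8,4,5,0,5](1)
Move 7: P1 pit0 -> P1=[0,1,6,0,1,2](9) P2=[2,8,4,5,0,5](1)

Answer: 9 1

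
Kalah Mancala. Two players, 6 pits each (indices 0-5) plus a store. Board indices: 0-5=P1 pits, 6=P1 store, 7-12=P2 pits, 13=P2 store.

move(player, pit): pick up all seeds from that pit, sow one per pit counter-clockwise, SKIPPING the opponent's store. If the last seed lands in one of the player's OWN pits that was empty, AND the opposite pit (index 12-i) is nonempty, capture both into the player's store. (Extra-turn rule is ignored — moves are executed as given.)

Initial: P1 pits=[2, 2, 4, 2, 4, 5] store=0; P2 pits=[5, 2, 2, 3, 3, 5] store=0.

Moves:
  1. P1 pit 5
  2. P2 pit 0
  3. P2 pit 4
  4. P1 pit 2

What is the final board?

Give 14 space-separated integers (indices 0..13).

Answer: 3 3 0 3 5 1 2 0 4 4 5 0 7 2

Derivation:
Move 1: P1 pit5 -> P1=[2,2,4,2,4,0](1) P2=[6,3,3,4,3,5](0)
Move 2: P2 pit0 -> P1=[2,2,4,2,4,0](1) P2=[0,4,4,5,4,6](1)
Move 3: P2 pit4 -> P1=[3,3,4,2,4,0](1) P2=[0,4,4,5,0,7](2)
Move 4: P1 pit2 -> P1=[3,3,0,3,5,1](2) P2=[0,4,4,5,0,7](2)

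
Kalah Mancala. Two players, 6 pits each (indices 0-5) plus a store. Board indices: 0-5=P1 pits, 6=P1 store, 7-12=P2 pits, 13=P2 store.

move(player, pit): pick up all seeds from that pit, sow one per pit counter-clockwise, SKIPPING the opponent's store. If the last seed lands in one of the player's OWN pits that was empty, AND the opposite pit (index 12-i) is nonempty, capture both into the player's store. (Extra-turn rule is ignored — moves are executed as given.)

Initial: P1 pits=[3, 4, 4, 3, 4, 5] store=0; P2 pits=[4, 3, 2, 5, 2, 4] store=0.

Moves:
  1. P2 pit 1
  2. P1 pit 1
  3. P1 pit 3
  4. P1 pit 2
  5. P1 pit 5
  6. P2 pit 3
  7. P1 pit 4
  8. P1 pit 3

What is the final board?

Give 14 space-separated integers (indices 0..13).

Answer: 5 1 1 0 1 2 4 8 2 5 1 6 6 1

Derivation:
Move 1: P2 pit1 -> P1=[3,4,4,3,4,5](0) P2=[4,0,3,6,3,4](0)
Move 2: P1 pit1 -> P1=[3,0,5,4,5,6](0) P2=[4,0,3,6,3,4](0)
Move 3: P1 pit3 -> P1=[3,0,5,0,6,7](1) P2=[5,0,3,6,3,4](0)
Move 4: P1 pit2 -> P1=[3,0,0,1,7,8](2) P2=[6,0,3,6,3,4](0)
Move 5: P1 pit5 -> P1=[4,0,0,1,7,0](3) P2=[7,1,4,7,4,5](0)
Move 6: P2 pit3 -> P1=[5,1,1,2,7,0](3) P2=[7,1,4,0,5,6](1)
Move 7: P1 pit4 -> P1=[5,1,1,2,0,1](4) P2=[8,2,5,1,6,6](1)
Move 8: P1 pit3 -> P1=[5,1,1,0,1,2](4) P2=[8,2,5,1,6,6](1)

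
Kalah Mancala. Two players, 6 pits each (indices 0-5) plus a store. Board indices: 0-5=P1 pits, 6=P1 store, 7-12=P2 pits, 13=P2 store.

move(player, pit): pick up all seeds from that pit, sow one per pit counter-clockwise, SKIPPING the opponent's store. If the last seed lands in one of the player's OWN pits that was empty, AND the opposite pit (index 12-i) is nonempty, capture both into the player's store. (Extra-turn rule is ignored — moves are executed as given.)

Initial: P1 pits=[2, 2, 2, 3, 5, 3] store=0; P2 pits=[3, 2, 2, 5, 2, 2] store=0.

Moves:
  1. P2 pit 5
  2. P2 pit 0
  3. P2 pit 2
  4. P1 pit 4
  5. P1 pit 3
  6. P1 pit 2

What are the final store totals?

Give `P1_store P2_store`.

Answer: 2 5

Derivation:
Move 1: P2 pit5 -> P1=[3,2,2,3,5,3](0) P2=[3,2,2,5,2,0](1)
Move 2: P2 pit0 -> P1=[3,2,2,3,5,3](0) P2=[0,3,3,6,2,0](1)
Move 3: P2 pit2 -> P1=[0,2,2,3,5,3](0) P2=[0,3,0,7,3,0](5)
Move 4: P1 pit4 -> P1=[0,2,2,3,0,4](1) P2=[1,4,1,7,3,0](5)
Move 5: P1 pit3 -> P1=[0,2,2,0,1,5](2) P2=[1,4,1,7,3,0](5)
Move 6: P1 pit2 -> P1=[0,2,0,1,2,5](2) P2=[1,4,1,7,3,0](5)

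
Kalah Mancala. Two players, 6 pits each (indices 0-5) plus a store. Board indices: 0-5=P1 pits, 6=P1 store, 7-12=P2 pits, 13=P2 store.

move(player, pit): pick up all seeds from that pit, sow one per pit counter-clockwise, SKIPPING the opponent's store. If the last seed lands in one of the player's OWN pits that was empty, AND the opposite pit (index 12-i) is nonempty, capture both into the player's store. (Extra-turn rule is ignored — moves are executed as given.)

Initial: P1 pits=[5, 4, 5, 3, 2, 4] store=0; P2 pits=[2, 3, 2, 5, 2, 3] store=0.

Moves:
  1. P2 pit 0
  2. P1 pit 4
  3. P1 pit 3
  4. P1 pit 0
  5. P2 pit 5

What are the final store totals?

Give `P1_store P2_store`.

Move 1: P2 pit0 -> P1=[5,4,5,3,2,4](0) P2=[0,4,3,5,2,3](0)
Move 2: P1 pit4 -> P1=[5,4,5,3,0,5](1) P2=[0,4,3,5,2,3](0)
Move 3: P1 pit3 -> P1=[5,4,5,0,1,6](2) P2=[0,4,3,5,2,3](0)
Move 4: P1 pit0 -> P1=[0,5,6,1,2,7](2) P2=[0,4,3,5,2,3](0)
Move 5: P2 pit5 -> P1=[1,6,6,1,2,7](2) P2=[0,4,3,5,2,0](1)

Answer: 2 1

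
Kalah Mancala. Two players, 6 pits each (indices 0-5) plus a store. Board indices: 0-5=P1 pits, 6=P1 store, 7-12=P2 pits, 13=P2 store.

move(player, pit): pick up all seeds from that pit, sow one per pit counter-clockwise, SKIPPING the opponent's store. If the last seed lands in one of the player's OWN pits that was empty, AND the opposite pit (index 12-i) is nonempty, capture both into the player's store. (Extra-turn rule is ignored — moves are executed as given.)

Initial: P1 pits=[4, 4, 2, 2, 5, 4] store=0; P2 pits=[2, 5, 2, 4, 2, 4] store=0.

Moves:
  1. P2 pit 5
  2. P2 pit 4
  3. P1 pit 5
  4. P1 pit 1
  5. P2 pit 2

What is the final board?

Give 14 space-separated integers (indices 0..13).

Move 1: P2 pit5 -> P1=[5,5,3,2,5,4](0) P2=[2,5,2,4,2,0](1)
Move 2: P2 pit4 -> P1=[5,5,3,2,5,4](0) P2=[2,5,2,4,0,1](2)
Move 3: P1 pit5 -> P1=[5,5,3,2,5,0](1) P2=[3,6,3,4,0,1](2)
Move 4: P1 pit1 -> P1=[5,0,4,3,6,1](2) P2=[3,6,3,4,0,1](2)
Move 5: P2 pit2 -> P1=[5,0,4,3,6,1](2) P2=[3,6,0,5,1,2](2)

Answer: 5 0 4 3 6 1 2 3 6 0 5 1 2 2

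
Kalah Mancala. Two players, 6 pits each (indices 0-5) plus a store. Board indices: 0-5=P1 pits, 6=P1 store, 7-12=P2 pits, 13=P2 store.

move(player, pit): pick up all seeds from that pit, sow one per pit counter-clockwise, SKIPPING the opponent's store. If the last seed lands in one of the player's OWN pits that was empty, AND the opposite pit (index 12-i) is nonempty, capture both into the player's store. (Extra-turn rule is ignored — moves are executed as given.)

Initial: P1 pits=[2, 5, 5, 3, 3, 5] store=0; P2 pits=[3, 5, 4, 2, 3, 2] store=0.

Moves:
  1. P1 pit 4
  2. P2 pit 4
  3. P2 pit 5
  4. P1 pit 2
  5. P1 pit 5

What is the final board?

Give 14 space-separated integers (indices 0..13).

Answer: 4 6 0 4 1 0 3 6 6 5 3 1 1 2

Derivation:
Move 1: P1 pit4 -> P1=[2,5,5,3,0,6](1) P2=[4,5,4,2,3,2](0)
Move 2: P2 pit4 -> P1=[3,5,5,3,0,6](1) P2=[4,5,4,2,0,3](1)
Move 3: P2 pit5 -> P1=[4,6,5,3,0,6](1) P2=[4,5,4,2,0,0](2)
Move 4: P1 pit2 -> P1=[4,6,0,4,1,7](2) P2=[5,5,4,2,0,0](2)
Move 5: P1 pit5 -> P1=[4,6,0,4,1,0](3) P2=[6,6,5,3,1,1](2)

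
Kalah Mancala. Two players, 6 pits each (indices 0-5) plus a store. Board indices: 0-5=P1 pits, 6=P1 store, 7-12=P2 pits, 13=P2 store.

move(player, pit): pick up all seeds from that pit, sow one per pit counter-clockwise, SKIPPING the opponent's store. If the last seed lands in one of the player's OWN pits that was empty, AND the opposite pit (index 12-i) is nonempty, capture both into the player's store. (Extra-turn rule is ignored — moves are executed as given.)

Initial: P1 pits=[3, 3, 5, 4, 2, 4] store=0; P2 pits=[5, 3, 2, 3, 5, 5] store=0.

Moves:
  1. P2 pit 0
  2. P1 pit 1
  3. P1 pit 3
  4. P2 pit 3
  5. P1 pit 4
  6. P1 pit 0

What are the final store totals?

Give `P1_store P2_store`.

Move 1: P2 pit0 -> P1=[3,3,5,4,2,4](0) P2=[0,4,3,4,6,6](0)
Move 2: P1 pit1 -> P1=[3,0,6,5,3,4](0) P2=[0,4,3,4,6,6](0)
Move 3: P1 pit3 -> P1=[3,0,6,0,4,5](1) P2=[1,5,3,4,6,6](0)
Move 4: P2 pit3 -> P1=[4,0,6,0,4,5](1) P2=[1,5,3,0,7,7](1)
Move 5: P1 pit4 -> P1=[4,0,6,0,0,6](2) P2=[2,6,3,0,7,7](1)
Move 6: P1 pit0 -> P1=[0,1,7,1,0,6](9) P2=[2,0,3,0,7,7](1)

Answer: 9 1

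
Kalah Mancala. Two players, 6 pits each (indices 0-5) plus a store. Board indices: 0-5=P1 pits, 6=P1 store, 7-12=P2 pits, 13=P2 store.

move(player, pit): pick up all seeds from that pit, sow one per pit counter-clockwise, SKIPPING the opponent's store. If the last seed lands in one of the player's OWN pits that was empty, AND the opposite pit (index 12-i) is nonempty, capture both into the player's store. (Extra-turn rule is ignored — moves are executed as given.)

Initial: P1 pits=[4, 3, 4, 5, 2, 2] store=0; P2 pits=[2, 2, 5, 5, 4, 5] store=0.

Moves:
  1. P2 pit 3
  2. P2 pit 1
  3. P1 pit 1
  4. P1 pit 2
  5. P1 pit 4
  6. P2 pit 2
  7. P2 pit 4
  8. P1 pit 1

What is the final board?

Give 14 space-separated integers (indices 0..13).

Answer: 7 0 2 9 0 4 1 3 0 0 1 0 8 8

Derivation:
Move 1: P2 pit3 -> P1=[5,4,4,5,2,2](0) P2=[2,2,5,0,5,6](1)
Move 2: P2 pit1 -> P1=[5,4,0,5,2,2](0) P2=[2,0,6,0,5,6](6)
Move 3: P1 pit1 -> P1=[5,0,1,6,3,3](0) P2=[2,0,6,0,5,6](6)
Move 4: P1 pit2 -> P1=[5,0,0,7,3,3](0) P2=[2,0,6,0,5,6](6)
Move 5: P1 pit4 -> P1=[5,0,0,7,0,4](1) P2=[3,0,6,0,5,6](6)
Move 6: P2 pit2 -> P1=[6,1,0,7,0,4](1) P2=[3,0,0,1,6,7](7)
Move 7: P2 pit4 -> P1=[7,2,1,8,0,4](1) P2=[3,0,0,1,0,8](8)
Move 8: P1 pit1 -> P1=[7,0,2,9,0,4](1) P2=[3,0,0,1,0,8](8)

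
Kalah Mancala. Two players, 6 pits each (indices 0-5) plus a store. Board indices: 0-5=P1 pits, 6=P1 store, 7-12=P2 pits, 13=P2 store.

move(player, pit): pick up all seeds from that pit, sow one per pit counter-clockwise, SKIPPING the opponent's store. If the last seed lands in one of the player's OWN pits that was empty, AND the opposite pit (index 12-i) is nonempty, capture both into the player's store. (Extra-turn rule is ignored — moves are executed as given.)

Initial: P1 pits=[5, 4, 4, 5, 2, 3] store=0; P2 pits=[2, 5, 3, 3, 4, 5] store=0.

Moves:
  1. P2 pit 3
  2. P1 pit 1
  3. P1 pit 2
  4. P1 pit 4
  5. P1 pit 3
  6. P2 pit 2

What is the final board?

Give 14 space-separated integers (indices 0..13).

Move 1: P2 pit3 -> P1=[5,4,4,5,2,3](0) P2=[2,5,3,0,5,6](1)
Move 2: P1 pit1 -> P1=[5,0,5,6,3,4](0) P2=[2,5,3,0,5,6](1)
Move 3: P1 pit2 -> P1=[5,0,0,7,4,5](1) P2=[3,5,3,0,5,6](1)
Move 4: P1 pit4 -> P1=[5,0,0,7,0,6](2) P2=[4,6,3,0,5,6](1)
Move 5: P1 pit3 -> P1=[5,0,0,0,1,7](3) P2=[5,7,4,1,5,6](1)
Move 6: P2 pit2 -> P1=[5,0,0,0,1,7](3) P2=[5,7,0,2,6,7](2)

Answer: 5 0 0 0 1 7 3 5 7 0 2 6 7 2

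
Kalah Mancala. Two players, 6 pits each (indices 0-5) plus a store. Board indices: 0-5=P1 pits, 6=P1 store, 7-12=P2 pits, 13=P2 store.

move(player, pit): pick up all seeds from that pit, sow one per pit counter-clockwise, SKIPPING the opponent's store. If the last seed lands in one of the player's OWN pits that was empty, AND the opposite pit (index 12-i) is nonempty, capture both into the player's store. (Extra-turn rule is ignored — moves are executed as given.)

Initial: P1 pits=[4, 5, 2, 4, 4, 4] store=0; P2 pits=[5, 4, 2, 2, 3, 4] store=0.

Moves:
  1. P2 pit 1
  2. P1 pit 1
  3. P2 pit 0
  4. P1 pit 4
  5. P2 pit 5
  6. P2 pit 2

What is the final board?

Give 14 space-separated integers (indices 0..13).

Move 1: P2 pit1 -> P1=[4,5,2,4,4,4](0) P2=[5,0,3,3,4,5](0)
Move 2: P1 pit1 -> P1=[4,0,3,5,5,5](1) P2=[5,0,3,3,4,5](0)
Move 3: P2 pit0 -> P1=[4,0,3,5,5,5](1) P2=[0,1,4,4,5,6](0)
Move 4: P1 pit4 -> P1=[4,0,3,5,0,6](2) P2=[1,2,5,4,5,6](0)
Move 5: P2 pit5 -> P1=[5,1,4,6,1,6](2) P2=[1,2,5,4,5,0](1)
Move 6: P2 pit2 -> P1=[6,1,4,6,1,6](2) P2=[1,2,0,5,6,1](2)

Answer: 6 1 4 6 1 6 2 1 2 0 5 6 1 2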